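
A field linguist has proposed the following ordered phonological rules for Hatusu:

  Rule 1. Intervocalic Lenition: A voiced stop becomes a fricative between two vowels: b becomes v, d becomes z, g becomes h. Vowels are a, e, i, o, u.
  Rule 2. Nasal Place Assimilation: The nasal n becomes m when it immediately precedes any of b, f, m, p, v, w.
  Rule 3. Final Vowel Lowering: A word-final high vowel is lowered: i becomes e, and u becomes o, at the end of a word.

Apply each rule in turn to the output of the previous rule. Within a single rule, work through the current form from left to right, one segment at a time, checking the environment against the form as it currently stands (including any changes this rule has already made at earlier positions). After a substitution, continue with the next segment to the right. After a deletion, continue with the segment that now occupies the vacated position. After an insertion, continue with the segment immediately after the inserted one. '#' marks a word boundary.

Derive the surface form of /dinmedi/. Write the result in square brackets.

[dimmeze]

Rule 1 Intervocalic Lenition: [dinmedi] → [dinmezi]
Rule 2 Nasal Place Assimilation: [dinmezi] → [dimmezi]
Rule 3 Final Vowel Lowering: [dimmezi] → [dimmeze]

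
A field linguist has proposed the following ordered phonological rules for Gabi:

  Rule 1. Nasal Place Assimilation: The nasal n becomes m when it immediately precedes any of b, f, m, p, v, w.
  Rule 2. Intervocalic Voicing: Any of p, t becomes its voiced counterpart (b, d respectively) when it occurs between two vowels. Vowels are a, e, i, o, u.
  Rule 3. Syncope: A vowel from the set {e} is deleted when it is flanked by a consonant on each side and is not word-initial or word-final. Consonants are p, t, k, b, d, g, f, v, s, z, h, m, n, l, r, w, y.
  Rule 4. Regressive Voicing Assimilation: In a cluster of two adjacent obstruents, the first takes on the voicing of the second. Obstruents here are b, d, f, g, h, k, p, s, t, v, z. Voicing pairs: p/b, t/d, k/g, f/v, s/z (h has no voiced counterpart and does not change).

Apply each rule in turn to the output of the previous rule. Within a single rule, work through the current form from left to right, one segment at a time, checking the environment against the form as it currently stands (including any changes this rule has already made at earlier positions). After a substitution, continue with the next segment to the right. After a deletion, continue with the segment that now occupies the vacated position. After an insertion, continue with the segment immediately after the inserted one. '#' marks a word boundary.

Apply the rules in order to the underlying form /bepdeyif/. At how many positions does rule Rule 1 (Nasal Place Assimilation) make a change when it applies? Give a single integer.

Rule 1 Nasal Place Assimilation: no change — [bepdeyif]
Rule 2 Intervocalic Voicing: no change — [bepdeyif]
Rule 3 Syncope: [bepdeyif] → [bpdyif]
Rule 4 Regressive Voicing Assimilation: [bpdyif] → [pbdyif]
Rule Rule 1 changed 0 position(s).

0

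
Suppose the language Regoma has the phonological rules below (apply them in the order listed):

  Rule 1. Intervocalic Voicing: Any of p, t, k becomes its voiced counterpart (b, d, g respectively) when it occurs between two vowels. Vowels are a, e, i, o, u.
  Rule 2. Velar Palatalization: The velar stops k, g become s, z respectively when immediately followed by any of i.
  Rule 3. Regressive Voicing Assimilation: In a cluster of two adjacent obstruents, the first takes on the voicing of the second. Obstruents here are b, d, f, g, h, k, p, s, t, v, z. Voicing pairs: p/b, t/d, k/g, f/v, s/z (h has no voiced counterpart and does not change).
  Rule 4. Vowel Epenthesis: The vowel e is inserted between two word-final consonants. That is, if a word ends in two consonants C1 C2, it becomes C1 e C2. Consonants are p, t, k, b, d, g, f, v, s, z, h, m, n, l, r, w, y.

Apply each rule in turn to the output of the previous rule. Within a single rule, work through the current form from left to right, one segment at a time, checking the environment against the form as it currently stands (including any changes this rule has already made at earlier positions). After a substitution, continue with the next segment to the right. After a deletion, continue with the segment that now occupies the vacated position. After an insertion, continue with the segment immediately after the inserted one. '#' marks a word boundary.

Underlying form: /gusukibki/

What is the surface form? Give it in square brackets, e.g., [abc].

[gusuzipsi]

Rule 1 Intervocalic Voicing: [gusukibki] → [gusugibki]
Rule 2 Velar Palatalization: [gusugibki] → [gusuzibsi]
Rule 3 Regressive Voicing Assimilation: [gusuzibsi] → [gusuzipsi]
Rule 4 Vowel Epenthesis: no change — [gusuzipsi]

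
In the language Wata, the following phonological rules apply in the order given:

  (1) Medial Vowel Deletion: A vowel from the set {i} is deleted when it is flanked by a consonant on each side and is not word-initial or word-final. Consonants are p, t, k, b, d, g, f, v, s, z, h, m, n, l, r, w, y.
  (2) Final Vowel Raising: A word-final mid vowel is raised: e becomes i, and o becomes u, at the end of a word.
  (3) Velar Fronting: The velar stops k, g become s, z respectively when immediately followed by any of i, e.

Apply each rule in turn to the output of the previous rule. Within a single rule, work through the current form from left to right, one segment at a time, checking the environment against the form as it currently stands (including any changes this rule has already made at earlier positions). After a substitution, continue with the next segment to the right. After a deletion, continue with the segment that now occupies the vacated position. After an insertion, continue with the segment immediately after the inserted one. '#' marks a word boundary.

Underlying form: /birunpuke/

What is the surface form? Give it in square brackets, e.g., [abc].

[brunpusi]

(1) Medial Vowel Deletion: [birunpuke] → [brunpuke]
(2) Final Vowel Raising: [brunpuke] → [brunpuki]
(3) Velar Fronting: [brunpuki] → [brunpusi]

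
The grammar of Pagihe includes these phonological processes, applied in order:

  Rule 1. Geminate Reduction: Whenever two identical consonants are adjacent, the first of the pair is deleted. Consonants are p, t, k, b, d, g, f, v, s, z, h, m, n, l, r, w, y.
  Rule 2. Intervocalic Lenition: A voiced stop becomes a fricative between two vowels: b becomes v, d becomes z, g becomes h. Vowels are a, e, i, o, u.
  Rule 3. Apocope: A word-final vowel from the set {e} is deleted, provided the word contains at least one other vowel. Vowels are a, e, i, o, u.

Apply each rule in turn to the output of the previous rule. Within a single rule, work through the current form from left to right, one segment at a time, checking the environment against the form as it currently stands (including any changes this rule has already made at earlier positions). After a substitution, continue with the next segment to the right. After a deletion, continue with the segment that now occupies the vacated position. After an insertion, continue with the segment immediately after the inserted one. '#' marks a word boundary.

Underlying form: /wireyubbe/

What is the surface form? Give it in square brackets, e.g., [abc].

Rule 1 Geminate Reduction: [wireyubbe] → [wireyube]
Rule 2 Intervocalic Lenition: [wireyube] → [wireyuve]
Rule 3 Apocope: [wireyuve] → [wireyuv]

[wireyuv]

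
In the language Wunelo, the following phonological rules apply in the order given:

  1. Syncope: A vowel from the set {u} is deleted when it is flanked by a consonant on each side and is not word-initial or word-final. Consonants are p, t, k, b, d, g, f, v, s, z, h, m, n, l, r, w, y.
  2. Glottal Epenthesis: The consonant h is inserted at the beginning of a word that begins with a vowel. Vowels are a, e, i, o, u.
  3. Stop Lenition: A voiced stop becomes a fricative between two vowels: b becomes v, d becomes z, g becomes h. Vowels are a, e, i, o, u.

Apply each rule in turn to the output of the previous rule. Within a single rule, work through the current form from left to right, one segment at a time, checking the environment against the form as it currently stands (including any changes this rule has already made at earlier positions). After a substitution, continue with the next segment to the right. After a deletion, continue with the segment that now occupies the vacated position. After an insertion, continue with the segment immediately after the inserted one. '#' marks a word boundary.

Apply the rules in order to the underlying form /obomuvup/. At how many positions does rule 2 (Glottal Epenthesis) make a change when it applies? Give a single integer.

1 Syncope: [obomuvup] → [obomvp]
2 Glottal Epenthesis: [obomvp] → [hobomvp]
3 Stop Lenition: [hobomvp] → [hovomvp]
Rule 2 changed 1 position(s).

1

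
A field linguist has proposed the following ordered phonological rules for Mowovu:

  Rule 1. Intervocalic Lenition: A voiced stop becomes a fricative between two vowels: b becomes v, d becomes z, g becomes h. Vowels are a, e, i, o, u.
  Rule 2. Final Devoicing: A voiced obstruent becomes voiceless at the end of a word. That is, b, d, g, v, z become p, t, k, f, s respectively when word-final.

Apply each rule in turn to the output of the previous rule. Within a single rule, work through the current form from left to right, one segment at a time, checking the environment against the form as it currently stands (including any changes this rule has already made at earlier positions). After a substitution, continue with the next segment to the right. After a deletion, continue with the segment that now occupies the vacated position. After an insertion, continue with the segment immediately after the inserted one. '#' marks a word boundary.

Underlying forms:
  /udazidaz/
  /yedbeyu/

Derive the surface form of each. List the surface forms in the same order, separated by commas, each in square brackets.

[uzazizas], [yedbeyu]

/udazidaz/:
  Rule 1 Intervocalic Lenition: [udazidaz] → [uzazizaz]
  Rule 2 Final Devoicing: [uzazizaz] → [uzazizas]
/yedbeyu/:
  Rule 1 Intervocalic Lenition: no change — [yedbeyu]
  Rule 2 Final Devoicing: no change — [yedbeyu]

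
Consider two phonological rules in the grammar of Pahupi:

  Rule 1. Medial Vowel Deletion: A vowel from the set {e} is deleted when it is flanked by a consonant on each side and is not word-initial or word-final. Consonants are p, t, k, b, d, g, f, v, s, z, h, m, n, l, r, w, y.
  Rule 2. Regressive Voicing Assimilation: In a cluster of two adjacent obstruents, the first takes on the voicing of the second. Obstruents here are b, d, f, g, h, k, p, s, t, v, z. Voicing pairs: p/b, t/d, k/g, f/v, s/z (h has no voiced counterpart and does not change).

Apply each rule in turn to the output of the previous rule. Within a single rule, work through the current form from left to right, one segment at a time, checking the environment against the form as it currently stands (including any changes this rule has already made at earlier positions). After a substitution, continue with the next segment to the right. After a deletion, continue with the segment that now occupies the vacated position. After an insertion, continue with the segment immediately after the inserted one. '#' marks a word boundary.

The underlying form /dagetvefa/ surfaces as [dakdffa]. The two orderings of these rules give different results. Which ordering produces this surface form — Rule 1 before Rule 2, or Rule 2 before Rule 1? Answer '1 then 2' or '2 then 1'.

1 then 2

Order 1 then 2:
  1 Medial Vowel Deletion: [dagetvefa] → [dagtvfa]
  2 Regressive Voicing Assimilation: [dagtvfa] → [dakdffa]
  result: [dakdffa]
Order 2 then 1:
  2 Regressive Voicing Assimilation: [dagetvefa] → [dagedvefa]
  1 Medial Vowel Deletion: [dagedvefa] → [dagdvfa]
  result: [dagdvfa]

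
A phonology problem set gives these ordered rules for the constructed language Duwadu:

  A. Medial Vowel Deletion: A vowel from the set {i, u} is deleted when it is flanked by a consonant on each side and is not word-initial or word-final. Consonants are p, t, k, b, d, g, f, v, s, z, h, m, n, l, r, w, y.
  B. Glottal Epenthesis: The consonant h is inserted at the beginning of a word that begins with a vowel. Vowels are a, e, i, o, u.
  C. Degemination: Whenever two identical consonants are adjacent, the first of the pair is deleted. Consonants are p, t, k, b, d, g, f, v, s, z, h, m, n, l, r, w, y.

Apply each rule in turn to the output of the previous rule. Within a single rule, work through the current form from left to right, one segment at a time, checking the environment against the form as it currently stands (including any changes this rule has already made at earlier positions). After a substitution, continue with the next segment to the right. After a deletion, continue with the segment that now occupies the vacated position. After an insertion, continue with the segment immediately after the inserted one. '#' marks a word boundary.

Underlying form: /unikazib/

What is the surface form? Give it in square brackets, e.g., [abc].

A Medial Vowel Deletion: [unikazib] → [unkazb]
B Glottal Epenthesis: [unkazb] → [hunkazb]
C Degemination: no change — [hunkazb]

[hunkazb]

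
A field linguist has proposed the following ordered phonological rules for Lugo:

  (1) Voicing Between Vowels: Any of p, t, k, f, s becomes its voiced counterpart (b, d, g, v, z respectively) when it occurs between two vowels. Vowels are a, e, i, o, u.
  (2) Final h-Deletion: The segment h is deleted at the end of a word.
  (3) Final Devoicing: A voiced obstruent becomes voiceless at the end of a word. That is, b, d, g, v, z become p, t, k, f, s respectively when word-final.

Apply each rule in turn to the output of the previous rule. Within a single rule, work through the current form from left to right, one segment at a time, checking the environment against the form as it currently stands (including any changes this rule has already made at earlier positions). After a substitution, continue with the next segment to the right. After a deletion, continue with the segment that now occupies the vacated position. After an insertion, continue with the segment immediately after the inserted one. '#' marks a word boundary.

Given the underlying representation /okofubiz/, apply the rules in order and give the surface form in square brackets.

[ogovubis]

(1) Voicing Between Vowels: [okofubiz] → [ogovubiz]
(2) Final h-Deletion: no change — [ogovubiz]
(3) Final Devoicing: [ogovubiz] → [ogovubis]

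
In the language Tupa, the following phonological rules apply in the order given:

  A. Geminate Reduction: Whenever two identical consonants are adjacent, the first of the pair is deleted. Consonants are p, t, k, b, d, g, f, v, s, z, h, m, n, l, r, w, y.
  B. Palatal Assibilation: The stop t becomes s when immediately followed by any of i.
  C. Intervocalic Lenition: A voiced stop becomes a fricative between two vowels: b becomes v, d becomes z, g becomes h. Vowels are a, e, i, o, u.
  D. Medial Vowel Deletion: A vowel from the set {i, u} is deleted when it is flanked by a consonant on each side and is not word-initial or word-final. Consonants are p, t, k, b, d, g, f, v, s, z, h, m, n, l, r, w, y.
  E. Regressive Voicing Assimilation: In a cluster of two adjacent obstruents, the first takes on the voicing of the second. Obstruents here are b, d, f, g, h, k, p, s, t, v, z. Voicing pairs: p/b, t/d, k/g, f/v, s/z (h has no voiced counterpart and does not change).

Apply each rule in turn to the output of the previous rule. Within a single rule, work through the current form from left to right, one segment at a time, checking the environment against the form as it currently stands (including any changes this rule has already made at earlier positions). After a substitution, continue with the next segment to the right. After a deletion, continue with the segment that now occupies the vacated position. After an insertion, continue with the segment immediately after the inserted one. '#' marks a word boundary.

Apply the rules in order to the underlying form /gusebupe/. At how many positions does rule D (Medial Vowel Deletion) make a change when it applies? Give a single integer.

A Geminate Reduction: no change — [gusebupe]
B Palatal Assibilation: no change — [gusebupe]
C Intervocalic Lenition: [gusebupe] → [gusevupe]
D Medial Vowel Deletion: [gusevupe] → [gsevpe]
E Regressive Voicing Assimilation: [gsevpe] → [ksefpe]
Rule D changed 2 position(s).

2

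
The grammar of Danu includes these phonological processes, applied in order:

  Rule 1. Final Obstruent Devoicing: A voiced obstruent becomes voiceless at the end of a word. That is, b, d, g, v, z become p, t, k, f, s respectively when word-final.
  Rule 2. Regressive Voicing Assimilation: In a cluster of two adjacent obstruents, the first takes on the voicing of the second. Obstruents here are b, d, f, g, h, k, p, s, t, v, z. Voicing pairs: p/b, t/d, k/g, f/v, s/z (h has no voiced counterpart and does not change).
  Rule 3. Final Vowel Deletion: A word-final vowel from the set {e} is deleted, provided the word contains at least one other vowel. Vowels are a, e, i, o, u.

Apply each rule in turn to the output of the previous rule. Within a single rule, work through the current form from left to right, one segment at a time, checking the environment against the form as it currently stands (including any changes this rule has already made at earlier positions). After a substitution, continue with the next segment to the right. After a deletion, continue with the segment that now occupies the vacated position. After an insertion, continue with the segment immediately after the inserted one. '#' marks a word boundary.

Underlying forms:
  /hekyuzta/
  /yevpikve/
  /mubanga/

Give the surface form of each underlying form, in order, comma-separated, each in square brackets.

[hekyusta], [yefpigv], [mubanga]

/hekyuzta/:
  Rule 1 Final Obstruent Devoicing: no change — [hekyuzta]
  Rule 2 Regressive Voicing Assimilation: [hekyuzta] → [hekyusta]
  Rule 3 Final Vowel Deletion: no change — [hekyusta]
/yevpikve/:
  Rule 1 Final Obstruent Devoicing: no change — [yevpikve]
  Rule 2 Regressive Voicing Assimilation: [yevpikve] → [yefpigve]
  Rule 3 Final Vowel Deletion: [yefpigve] → [yefpigv]
/mubanga/:
  Rule 1 Final Obstruent Devoicing: no change — [mubanga]
  Rule 2 Regressive Voicing Assimilation: no change — [mubanga]
  Rule 3 Final Vowel Deletion: no change — [mubanga]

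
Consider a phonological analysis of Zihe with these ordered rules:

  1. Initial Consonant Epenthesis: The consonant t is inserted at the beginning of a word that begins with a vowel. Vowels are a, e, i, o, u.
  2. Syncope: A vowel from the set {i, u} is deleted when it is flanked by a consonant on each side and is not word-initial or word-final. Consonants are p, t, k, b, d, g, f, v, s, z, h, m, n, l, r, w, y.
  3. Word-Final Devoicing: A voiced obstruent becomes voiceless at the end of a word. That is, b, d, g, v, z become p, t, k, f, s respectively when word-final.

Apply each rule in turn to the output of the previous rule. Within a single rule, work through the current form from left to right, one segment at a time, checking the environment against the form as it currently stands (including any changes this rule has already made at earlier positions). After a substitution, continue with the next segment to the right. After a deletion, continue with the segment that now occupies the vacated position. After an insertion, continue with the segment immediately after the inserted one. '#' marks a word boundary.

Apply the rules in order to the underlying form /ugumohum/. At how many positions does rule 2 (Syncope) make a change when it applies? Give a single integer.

1 Initial Consonant Epenthesis: [ugumohum] → [tugumohum]
2 Syncope: [tugumohum] → [tgmohm]
3 Word-Final Devoicing: no change — [tgmohm]
Rule 2 changed 3 position(s).

3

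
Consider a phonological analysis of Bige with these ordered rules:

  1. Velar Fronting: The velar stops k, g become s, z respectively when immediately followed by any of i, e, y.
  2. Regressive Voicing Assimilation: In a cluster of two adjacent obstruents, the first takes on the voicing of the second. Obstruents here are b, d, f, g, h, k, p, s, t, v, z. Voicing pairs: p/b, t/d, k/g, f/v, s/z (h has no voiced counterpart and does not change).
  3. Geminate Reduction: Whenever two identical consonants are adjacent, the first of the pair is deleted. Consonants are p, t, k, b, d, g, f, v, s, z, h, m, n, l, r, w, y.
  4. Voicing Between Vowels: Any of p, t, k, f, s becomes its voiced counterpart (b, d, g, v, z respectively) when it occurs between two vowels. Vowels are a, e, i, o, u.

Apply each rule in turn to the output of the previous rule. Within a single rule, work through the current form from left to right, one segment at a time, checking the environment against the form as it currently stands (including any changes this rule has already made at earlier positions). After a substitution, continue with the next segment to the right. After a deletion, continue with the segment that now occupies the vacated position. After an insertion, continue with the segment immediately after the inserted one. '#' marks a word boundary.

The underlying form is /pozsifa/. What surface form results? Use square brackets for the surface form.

[poziva]

1 Velar Fronting: no change — [pozsifa]
2 Regressive Voicing Assimilation: [pozsifa] → [possifa]
3 Geminate Reduction: [possifa] → [posifa]
4 Voicing Between Vowels: [posifa] → [poziva]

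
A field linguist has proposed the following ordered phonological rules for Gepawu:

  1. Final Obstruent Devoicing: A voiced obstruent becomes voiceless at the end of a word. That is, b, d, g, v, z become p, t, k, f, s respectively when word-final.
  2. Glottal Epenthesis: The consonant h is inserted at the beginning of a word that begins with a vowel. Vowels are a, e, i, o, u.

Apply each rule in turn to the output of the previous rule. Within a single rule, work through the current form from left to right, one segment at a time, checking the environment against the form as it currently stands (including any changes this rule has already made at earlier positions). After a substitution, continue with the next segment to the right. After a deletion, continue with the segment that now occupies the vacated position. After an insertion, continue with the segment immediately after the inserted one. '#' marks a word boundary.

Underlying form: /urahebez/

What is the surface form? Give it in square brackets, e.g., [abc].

1 Final Obstruent Devoicing: [urahebez] → [urahebes]
2 Glottal Epenthesis: [urahebes] → [hurahebes]

[hurahebes]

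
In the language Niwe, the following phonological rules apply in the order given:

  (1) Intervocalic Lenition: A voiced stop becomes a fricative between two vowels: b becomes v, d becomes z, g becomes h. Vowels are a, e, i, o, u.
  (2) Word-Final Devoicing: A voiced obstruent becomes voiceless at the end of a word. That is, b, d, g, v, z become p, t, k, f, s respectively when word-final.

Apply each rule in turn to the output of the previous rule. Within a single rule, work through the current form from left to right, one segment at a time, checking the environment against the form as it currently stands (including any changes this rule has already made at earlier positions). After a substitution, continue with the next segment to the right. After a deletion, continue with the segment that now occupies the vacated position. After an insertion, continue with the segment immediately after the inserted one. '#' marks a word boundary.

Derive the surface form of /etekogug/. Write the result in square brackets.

(1) Intervocalic Lenition: [etekogug] → [etekohug]
(2) Word-Final Devoicing: [etekohug] → [etekohuk]

[etekohuk]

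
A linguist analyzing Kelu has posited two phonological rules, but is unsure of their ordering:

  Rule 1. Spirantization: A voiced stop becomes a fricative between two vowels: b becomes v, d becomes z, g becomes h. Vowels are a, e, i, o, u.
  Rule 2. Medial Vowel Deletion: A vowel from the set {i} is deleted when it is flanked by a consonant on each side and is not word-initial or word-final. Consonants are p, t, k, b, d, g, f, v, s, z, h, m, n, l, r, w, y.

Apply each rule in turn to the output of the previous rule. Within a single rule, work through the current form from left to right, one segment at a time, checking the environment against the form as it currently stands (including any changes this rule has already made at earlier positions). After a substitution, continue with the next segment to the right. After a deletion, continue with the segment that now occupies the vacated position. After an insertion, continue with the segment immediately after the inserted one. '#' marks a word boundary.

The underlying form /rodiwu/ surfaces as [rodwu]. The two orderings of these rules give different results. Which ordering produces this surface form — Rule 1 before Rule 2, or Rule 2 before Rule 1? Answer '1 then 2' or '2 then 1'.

Order 1 then 2:
  1 Spirantization: [rodiwu] → [roziwu]
  2 Medial Vowel Deletion: [roziwu] → [rozwu]
  result: [rozwu]
Order 2 then 1:
  2 Medial Vowel Deletion: [rodiwu] → [rodwu]
  1 Spirantization: no change — [rodwu]
  result: [rodwu]

2 then 1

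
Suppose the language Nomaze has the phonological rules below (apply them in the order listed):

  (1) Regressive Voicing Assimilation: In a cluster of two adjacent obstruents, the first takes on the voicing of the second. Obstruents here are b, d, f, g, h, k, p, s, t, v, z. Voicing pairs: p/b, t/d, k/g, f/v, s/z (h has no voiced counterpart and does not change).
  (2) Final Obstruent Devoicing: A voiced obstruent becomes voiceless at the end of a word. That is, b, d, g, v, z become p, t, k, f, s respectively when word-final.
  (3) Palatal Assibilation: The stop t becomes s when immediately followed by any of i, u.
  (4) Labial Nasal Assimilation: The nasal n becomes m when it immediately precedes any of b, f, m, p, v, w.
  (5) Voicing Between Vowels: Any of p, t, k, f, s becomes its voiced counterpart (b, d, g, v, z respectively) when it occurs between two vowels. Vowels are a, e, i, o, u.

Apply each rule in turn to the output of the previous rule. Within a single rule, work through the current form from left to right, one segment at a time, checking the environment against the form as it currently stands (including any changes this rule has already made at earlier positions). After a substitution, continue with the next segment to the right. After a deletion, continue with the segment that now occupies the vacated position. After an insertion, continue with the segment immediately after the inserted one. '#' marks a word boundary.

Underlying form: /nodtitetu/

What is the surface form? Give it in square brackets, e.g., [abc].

[notsidezu]

(1) Regressive Voicing Assimilation: [nodtitetu] → [nottitetu]
(2) Final Obstruent Devoicing: no change — [nottitetu]
(3) Palatal Assibilation: [nottitetu] → [notsitesu]
(4) Labial Nasal Assimilation: no change — [notsitesu]
(5) Voicing Between Vowels: [notsitesu] → [notsidezu]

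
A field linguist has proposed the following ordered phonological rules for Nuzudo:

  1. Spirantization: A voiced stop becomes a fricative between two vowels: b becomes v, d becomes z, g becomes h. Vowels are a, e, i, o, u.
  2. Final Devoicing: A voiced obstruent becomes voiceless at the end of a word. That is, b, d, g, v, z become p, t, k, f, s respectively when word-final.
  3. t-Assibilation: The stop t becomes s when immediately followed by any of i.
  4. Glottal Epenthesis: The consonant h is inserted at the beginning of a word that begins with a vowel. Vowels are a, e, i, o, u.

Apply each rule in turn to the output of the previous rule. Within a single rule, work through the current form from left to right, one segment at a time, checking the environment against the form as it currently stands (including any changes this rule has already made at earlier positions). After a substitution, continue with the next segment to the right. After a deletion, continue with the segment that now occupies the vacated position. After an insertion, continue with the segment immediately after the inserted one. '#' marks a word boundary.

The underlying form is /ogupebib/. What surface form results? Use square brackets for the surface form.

1 Spirantization: [ogupebib] → [ohupevib]
2 Final Devoicing: [ohupevib] → [ohupevip]
3 t-Assibilation: no change — [ohupevip]
4 Glottal Epenthesis: [ohupevip] → [hohupevip]

[hohupevip]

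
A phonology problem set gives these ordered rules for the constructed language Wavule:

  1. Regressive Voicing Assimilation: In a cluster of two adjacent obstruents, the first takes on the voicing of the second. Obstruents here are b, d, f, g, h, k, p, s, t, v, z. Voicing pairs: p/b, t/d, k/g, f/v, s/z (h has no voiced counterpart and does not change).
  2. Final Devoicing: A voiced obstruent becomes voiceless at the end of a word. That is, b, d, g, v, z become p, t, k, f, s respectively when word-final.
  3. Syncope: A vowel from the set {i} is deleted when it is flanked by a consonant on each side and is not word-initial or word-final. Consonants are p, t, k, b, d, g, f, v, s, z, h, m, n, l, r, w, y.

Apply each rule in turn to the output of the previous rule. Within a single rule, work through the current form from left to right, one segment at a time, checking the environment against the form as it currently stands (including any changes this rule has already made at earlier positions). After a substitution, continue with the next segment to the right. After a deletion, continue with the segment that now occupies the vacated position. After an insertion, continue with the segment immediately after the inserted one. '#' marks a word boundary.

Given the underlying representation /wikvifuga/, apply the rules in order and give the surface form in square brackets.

1 Regressive Voicing Assimilation: [wikvifuga] → [wigvifuga]
2 Final Devoicing: no change — [wigvifuga]
3 Syncope: [wigvifuga] → [wgvfuga]

[wgvfuga]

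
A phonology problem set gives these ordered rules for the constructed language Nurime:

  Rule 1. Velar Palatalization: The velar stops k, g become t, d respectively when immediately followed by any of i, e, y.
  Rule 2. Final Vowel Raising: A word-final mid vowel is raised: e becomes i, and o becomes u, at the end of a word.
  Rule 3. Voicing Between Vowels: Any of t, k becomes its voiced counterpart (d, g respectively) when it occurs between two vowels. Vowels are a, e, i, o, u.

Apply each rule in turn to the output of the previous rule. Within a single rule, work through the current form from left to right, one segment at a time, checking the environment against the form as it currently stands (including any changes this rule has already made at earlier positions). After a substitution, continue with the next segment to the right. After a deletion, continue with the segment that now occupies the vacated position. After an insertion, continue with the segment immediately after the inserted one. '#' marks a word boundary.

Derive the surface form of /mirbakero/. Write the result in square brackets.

[mirbaderu]

Rule 1 Velar Palatalization: [mirbakero] → [mirbatero]
Rule 2 Final Vowel Raising: [mirbatero] → [mirbateru]
Rule 3 Voicing Between Vowels: [mirbateru] → [mirbaderu]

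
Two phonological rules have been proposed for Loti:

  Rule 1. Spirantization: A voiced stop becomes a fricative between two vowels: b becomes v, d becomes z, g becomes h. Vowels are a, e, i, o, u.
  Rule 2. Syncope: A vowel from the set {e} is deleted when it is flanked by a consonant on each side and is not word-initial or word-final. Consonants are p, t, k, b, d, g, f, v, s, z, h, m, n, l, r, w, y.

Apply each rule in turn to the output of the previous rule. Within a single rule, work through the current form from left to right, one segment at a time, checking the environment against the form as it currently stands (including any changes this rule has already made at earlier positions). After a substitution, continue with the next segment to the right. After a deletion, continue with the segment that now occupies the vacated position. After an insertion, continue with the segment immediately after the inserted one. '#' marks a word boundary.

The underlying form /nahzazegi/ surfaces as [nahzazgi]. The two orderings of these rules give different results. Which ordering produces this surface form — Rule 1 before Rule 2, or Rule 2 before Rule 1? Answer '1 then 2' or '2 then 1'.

2 then 1

Order 1 then 2:
  1 Spirantization: [nahzazegi] → [nahzazehi]
  2 Syncope: [nahzazehi] → [nahzazhi]
  result: [nahzazhi]
Order 2 then 1:
  2 Syncope: [nahzazegi] → [nahzazgi]
  1 Spirantization: no change — [nahzazgi]
  result: [nahzazgi]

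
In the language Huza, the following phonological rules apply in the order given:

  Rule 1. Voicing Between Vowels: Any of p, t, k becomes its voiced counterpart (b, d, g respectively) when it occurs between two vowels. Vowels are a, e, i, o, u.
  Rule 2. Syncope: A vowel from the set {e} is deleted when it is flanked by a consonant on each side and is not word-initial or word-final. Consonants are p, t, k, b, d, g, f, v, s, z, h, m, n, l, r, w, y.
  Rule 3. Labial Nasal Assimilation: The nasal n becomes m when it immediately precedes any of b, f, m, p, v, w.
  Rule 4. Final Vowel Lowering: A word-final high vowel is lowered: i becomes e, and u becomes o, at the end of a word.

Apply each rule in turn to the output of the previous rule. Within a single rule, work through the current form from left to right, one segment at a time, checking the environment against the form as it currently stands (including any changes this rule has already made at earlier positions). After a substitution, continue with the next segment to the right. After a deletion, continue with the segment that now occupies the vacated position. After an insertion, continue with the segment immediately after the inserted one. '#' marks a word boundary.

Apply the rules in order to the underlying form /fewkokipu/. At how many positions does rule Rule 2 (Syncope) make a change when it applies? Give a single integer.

Rule 1 Voicing Between Vowels: [fewkokipu] → [fewkogibu]
Rule 2 Syncope: [fewkogibu] → [fwkogibu]
Rule 3 Labial Nasal Assimilation: no change — [fwkogibu]
Rule 4 Final Vowel Lowering: [fwkogibu] → [fwkogibo]
Rule Rule 2 changed 1 position(s).

1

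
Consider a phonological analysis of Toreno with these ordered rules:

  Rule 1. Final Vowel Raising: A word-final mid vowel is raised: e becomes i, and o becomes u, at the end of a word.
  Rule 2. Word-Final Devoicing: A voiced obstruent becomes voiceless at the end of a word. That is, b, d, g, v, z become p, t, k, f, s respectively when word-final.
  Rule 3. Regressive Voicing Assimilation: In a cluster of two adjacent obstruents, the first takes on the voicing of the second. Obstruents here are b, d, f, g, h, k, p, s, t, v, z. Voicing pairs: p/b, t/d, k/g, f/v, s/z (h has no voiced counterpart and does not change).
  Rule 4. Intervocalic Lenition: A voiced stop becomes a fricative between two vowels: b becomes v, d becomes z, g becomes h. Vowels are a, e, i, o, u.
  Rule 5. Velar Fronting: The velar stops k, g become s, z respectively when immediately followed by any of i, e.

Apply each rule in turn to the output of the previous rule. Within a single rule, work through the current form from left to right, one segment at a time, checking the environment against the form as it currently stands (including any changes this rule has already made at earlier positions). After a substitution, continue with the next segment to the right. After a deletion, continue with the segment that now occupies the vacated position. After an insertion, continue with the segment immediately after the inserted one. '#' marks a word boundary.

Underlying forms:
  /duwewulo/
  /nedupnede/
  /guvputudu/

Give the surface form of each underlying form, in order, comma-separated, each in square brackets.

/duwewulo/:
  Rule 1 Final Vowel Raising: [duwewulo] → [duwewulu]
  Rule 2 Word-Final Devoicing: no change — [duwewulu]
  Rule 3 Regressive Voicing Assimilation: no change — [duwewulu]
  Rule 4 Intervocalic Lenition: no change — [duwewulu]
  Rule 5 Velar Fronting: no change — [duwewulu]
/nedupnede/:
  Rule 1 Final Vowel Raising: [nedupnede] → [nedupnedi]
  Rule 2 Word-Final Devoicing: no change — [nedupnedi]
  Rule 3 Regressive Voicing Assimilation: no change — [nedupnedi]
  Rule 4 Intervocalic Lenition: [nedupnedi] → [nezupnezi]
  Rule 5 Velar Fronting: no change — [nezupnezi]
/guvputudu/:
  Rule 1 Final Vowel Raising: no change — [guvputudu]
  Rule 2 Word-Final Devoicing: no change — [guvputudu]
  Rule 3 Regressive Voicing Assimilation: [guvputudu] → [gufputudu]
  Rule 4 Intervocalic Lenition: [gufputudu] → [gufputuzu]
  Rule 5 Velar Fronting: no change — [gufputuzu]

[duwewulu], [nezupnezi], [gufputuzu]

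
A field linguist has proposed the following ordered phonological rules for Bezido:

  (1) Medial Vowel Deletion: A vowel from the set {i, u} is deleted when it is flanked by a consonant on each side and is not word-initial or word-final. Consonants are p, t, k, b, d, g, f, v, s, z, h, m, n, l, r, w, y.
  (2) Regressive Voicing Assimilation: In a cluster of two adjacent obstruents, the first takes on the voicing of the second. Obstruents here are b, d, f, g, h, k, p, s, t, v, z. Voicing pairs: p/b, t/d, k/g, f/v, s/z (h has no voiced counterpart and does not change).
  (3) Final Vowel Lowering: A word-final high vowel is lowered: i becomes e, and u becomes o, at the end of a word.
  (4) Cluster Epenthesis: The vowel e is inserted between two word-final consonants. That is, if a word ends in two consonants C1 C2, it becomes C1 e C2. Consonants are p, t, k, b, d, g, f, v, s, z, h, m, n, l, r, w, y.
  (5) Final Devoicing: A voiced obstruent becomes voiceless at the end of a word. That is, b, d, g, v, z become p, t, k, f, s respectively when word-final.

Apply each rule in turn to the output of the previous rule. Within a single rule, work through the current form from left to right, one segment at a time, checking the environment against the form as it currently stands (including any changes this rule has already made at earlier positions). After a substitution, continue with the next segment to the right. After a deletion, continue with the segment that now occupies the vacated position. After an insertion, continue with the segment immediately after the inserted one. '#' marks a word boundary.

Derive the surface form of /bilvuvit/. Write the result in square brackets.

[blvfet]

(1) Medial Vowel Deletion: [bilvuvit] → [blvvt]
(2) Regressive Voicing Assimilation: [blvvt] → [blvft]
(3) Final Vowel Lowering: no change — [blvft]
(4) Cluster Epenthesis: [blvft] → [blvfet]
(5) Final Devoicing: no change — [blvfet]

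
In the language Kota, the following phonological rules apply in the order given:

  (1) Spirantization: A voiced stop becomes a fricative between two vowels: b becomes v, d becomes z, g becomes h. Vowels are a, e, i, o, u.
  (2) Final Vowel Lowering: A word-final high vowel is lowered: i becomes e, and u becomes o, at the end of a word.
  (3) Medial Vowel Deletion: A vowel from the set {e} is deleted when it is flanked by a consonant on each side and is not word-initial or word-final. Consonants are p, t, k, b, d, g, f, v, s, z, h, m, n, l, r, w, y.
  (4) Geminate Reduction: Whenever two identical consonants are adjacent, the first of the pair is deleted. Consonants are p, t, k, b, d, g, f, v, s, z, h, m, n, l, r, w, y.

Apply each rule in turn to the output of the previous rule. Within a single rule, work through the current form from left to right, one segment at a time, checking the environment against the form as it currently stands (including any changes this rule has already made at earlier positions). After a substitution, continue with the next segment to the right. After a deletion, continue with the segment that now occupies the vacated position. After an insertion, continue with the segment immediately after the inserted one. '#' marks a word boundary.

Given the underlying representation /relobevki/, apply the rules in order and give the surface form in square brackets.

[rlovke]

(1) Spirantization: [relobevki] → [relovevki]
(2) Final Vowel Lowering: [relovevki] → [relovevke]
(3) Medial Vowel Deletion: [relovevke] → [rlovvke]
(4) Geminate Reduction: [rlovvke] → [rlovke]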